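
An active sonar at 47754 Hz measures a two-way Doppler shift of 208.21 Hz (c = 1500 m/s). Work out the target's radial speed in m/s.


From fd = 2*f*v/c, v = c*fd/(2*f) = 1500 * 208.21 / (2*47754) = 3.27

3.27 m/s


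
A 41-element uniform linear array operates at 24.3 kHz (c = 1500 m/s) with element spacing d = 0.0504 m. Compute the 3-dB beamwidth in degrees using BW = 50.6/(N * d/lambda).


Step 1: lambda = 1500/24300 = 0.06173 m
Step 2: d/lambda = 0.0504/0.06173 = 0.8165
Step 3: BW = 50.6/(N * d/lambda) = 50.6/(41 * 0.8165) = 1.51

1.51 deg


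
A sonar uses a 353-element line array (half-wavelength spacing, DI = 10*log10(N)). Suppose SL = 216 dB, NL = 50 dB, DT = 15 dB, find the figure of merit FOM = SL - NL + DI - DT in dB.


Step 1: DI = 10*log10(353) = 25.48 dB
Step 2: FOM = SL - NL + DI - DT = 216 - 50 + 25.48 - 15 = 176.48

176.48 dB


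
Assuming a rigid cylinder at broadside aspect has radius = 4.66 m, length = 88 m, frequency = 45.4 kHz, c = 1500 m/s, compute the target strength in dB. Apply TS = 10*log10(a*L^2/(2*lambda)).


lambda = 1500/45400 = 0.03304 m
TS = 10*log10(4.66*88^2/(2*0.03304)) = 57.37

57.37 dB


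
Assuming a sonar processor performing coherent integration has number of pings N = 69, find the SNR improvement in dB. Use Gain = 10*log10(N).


Gain = 10*log10(69) = 18.39

18.39 dB


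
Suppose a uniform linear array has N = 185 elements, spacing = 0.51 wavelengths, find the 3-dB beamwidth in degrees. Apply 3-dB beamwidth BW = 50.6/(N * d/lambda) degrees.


BW = 50.6 / (185 * 0.51) = 50.6 / 94.35 = 0.54

0.54 deg


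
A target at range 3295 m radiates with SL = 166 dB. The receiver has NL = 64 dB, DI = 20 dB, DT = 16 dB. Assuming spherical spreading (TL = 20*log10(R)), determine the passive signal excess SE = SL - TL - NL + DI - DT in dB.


35.64 dB


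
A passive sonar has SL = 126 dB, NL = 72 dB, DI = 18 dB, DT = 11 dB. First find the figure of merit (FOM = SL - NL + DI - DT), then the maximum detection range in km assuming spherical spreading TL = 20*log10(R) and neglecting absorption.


Step 1: FOM = SL - NL + DI - DT = 126 - 72 + 18 - 11 = 61 dB
Step 2: at max range FOM = TL = 20*log10(R), so R = 10^(61/20) = 1122.02 m = 1.12 km

1.12 km


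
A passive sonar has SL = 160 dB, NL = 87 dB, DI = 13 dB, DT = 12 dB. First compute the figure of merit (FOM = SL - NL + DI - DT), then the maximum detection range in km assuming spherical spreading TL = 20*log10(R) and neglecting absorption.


Step 1: FOM = SL - NL + DI - DT = 160 - 87 + 13 - 12 = 74 dB
Step 2: at max range FOM = TL = 20*log10(R), so R = 10^(74/20) = 5011.87 m = 5.01 km

5.01 km


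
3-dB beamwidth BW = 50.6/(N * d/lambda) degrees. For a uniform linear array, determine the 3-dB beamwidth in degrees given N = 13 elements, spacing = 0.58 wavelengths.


BW = 50.6 / (13 * 0.58) = 50.6 / 7.54 = 6.71

6.71 deg


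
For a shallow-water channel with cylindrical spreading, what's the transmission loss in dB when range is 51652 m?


TL = 10*log10(51652) = 47.13

47.13 dB


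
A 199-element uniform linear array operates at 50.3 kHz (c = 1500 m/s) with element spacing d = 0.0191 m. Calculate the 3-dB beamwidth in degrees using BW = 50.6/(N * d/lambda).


Step 1: lambda = 1500/50300 = 0.02982 m
Step 2: d/lambda = 0.0191/0.02982 = 0.6405
Step 3: BW = 50.6/(N * d/lambda) = 50.6/(199 * 0.6405) = 0.4

0.4 deg


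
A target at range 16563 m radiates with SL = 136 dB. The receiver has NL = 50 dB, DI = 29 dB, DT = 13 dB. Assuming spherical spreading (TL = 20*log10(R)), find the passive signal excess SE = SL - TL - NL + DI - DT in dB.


Step 1: TL = 20*log10(16563) = 84.38 dB
Step 2: SE = 136 - 84.38 - 50 + 29 - 13 = 17.62

17.62 dB


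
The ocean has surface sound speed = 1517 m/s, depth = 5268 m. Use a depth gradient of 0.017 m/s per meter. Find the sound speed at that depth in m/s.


c = 1517 + 0.017 * 5268 = 1606.556

1606.556 m/s


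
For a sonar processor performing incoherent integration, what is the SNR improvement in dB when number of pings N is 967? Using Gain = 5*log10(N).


Gain = 5*log10(967) = 14.93

14.93 dB


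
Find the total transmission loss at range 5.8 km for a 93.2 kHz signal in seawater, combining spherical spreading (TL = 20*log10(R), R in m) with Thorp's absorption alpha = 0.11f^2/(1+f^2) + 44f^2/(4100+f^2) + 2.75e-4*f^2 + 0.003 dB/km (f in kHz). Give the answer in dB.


Step 1 (Thorp): alpha = 0.11*8686.24/(1+8686.24) + 44*8686.24/(4100+8686.24) + 2.75e-4*8686.24 + 0.003 = 32.3928 dB/km
Step 2: TL_spread = 20*log10(5800) = 75.27 dB
Step 3: TL_abs = alpha*R = 32.3928 * 5.8 = 187.88 dB
Step 4: TL_total = 75.27 + 187.88 = 263.15

263.15 dB


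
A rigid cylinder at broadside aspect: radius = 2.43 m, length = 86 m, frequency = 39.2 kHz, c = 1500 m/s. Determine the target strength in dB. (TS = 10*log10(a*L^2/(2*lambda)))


53.71 dB


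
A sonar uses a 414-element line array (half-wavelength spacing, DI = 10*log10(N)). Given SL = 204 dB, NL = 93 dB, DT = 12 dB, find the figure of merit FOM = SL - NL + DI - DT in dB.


125.17 dB


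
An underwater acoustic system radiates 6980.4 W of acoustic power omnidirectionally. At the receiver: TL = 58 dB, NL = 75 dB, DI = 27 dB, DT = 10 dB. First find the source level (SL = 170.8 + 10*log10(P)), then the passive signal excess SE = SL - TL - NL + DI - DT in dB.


Step 1: SL = 170.8 + 10*log10(6980.4) = 209.24 dB
Step 2: SE = SL - TL - NL + DI - DT = 209.24 - 58 - 75 + 27 - 10 = 93.24

93.24 dB


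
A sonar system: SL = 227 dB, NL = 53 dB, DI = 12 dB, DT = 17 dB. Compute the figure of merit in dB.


FOM = SL - NL + DI - DT = 227 - 53 + 12 - 17 = 169

169 dB


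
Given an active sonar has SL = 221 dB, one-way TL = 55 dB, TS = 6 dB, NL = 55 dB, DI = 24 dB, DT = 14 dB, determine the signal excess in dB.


SE = SL - 2*TL + TS - NL + DI - DT = 221 - 2*55 + (6) - 55 + 24 - 14 = 72

72 dB


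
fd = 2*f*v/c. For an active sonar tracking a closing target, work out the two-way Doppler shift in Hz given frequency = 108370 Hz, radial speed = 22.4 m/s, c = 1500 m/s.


fd = 2*f*v/c = 2 * 108370 * 22.4 / 1500 = 3236.65

3236.65 Hz


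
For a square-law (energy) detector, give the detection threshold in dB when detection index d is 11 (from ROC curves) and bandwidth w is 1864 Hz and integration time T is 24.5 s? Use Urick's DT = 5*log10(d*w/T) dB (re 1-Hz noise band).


14.61 dB


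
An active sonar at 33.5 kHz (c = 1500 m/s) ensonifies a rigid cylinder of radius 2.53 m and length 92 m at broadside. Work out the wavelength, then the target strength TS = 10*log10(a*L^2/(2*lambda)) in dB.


Step 1: lambda = c/f = 1500/33500 = 0.04478 m
Step 2: TS = 10*log10(a*L^2/(2*lambda)) = 10*log10(2.53*92^2/(2*0.04478)) = 53.79

53.79 dB


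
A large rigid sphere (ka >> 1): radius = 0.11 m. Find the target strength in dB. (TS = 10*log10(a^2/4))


TS = 10*log10(0.11^2 / 4) = 10*log10(0.003025) = -25.19

-25.19 dB


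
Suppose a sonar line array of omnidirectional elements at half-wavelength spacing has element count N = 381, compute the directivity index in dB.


25.81 dB


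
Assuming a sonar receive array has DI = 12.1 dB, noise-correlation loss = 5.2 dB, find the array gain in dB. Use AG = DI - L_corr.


AG = DI - L_corr = 12.1 - 5.2 = 6.9

6.9 dB


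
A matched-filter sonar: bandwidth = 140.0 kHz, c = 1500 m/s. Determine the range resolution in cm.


dR = c/(2*BW) = 1500 / (2 * 140.0e3) = 0.0054 m = 0.54 cm

0.54 cm


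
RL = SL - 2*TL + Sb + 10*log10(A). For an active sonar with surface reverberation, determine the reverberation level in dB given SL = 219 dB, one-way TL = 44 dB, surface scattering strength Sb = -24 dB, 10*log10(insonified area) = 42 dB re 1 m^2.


RL = SL - 2*TL + Sb + 10*log10(A) = 219 - 2*44 + (-24) + 42 = 149

149 dB


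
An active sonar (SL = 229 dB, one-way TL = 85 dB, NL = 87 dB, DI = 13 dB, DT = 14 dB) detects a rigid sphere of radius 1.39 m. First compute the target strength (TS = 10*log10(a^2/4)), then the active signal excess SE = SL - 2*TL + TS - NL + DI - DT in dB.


Step 1: TS = 10*log10(1.39^2/4) = -3.16 dB
Step 2: SE = SL - 2*TL + TS - NL + DI - DT = 229 - 2*85 + (-3.16) - 87 + 13 - 14 = -32.16

-32.16 dB


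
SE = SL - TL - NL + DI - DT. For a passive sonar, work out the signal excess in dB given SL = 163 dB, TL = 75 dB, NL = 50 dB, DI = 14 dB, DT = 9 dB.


43 dB


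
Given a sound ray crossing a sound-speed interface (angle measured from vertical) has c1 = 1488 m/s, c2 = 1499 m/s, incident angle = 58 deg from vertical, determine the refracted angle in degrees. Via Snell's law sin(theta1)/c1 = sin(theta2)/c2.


58.68 deg


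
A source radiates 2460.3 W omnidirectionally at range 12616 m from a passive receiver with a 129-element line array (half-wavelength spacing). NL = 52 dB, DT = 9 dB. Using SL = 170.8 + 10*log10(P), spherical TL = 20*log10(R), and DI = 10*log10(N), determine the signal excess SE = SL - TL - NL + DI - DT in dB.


Step 1: SL = 170.8 + 10*log10(2460.3) = 204.71 dB
Step 2: TL = 20*log10(12616) = 82.02 dB
Step 3: DI = 10*log10(129) = 21.11 dB
Step 4: SE = SL - TL - NL + DI - DT = 204.71 - 82.02 - 52 + 21.11 - 9 = 82.8

82.8 dB


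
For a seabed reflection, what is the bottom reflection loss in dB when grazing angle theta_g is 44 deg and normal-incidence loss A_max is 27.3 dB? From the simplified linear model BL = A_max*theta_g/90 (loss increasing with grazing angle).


BL = A_max * theta_g / 90 = 27.3 * 44 / 90 = 13.35

13.35 dB


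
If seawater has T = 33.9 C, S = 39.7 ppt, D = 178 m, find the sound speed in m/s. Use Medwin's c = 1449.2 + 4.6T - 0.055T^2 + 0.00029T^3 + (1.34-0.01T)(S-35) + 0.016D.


1560.78 m/s


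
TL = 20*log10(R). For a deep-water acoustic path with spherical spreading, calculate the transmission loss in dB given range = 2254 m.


TL = 20*log10(2254) = 67.06

67.06 dB


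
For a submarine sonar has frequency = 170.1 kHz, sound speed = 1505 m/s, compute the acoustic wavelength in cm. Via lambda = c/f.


lambda = c/f = 1505 / 170100 = 0.0088 m = 0.88 cm

0.88 cm


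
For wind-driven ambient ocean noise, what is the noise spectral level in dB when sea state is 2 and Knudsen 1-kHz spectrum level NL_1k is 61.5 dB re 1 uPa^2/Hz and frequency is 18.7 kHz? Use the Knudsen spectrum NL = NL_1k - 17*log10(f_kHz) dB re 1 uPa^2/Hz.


NL = NL_1k - 17*log10(f_kHz) = 61.5 - 17*log10(18.7) = 61.5 - (21.62) = 39.88

39.88 dB


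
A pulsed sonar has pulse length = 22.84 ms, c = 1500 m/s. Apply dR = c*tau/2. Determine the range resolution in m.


dR = c*tau/2 = 1500 * 22.84e-3 / 2 = 17.13

17.13 m


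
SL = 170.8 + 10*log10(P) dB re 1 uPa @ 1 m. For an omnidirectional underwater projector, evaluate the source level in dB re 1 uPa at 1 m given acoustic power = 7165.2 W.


SL = 170.8 + 10*log10(7165.2) = 170.8 + 38.55 = 209.35

209.35 dB


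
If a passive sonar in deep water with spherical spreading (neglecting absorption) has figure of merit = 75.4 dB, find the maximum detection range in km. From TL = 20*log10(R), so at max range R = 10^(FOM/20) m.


At max range FOM = TL, so 20*log10(R) = 75.4
R = 10^(75.4/20) = 5888.44 m = 5.89 km

5.89 km


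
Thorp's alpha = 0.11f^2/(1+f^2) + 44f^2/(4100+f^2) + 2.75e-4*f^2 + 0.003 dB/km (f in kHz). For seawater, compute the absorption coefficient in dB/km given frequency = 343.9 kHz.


75.162 dB/km


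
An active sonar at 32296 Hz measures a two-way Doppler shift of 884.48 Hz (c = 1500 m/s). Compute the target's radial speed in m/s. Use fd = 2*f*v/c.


From fd = 2*f*v/c, v = c*fd/(2*f) = 1500 * 884.48 / (2*32296) = 20.54

20.54 m/s


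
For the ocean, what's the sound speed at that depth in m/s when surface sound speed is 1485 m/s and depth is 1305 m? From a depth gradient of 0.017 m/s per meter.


c = 1485 + 0.017 * 1305 = 1507.185

1507.185 m/s


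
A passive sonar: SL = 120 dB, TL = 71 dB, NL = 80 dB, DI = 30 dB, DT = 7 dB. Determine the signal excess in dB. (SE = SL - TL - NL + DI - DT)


-8 dB


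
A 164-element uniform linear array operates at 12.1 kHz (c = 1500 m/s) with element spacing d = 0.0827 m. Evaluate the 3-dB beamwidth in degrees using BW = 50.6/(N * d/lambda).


0.46 deg


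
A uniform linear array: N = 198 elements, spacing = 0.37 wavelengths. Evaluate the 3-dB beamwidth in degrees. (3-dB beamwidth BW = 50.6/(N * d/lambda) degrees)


BW = 50.6 / (198 * 0.37) = 50.6 / 73.26 = 0.69

0.69 deg


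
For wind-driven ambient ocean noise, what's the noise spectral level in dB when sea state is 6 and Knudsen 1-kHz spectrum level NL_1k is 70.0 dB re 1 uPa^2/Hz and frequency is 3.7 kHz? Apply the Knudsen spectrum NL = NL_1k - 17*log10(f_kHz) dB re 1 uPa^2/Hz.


60.34 dB


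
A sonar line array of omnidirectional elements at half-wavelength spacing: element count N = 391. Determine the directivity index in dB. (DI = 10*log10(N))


DI = 10*log10(391) = 25.92

25.92 dB


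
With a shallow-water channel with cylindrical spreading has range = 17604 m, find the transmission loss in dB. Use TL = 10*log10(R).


42.46 dB


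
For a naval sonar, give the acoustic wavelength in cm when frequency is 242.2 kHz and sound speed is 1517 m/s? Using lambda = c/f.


0.63 cm


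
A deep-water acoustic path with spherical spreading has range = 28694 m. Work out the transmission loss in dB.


TL = 20*log10(28694) = 89.16

89.16 dB


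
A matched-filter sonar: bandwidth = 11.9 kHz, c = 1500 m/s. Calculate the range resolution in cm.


dR = c/(2*BW) = 1500 / (2 * 11.9e3) = 0.063 m = 6.3 cm

6.3 cm


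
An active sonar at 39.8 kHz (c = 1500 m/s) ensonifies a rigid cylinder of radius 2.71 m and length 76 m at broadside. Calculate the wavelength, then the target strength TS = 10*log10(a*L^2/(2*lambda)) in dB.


Step 1: lambda = c/f = 1500/39800 = 0.03769 m
Step 2: TS = 10*log10(a*L^2/(2*lambda)) = 10*log10(2.71*76^2/(2*0.03769)) = 53.17

53.17 dB


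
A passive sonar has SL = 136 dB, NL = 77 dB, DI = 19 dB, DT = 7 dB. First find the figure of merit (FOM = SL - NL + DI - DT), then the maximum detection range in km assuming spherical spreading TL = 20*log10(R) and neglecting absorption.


Step 1: FOM = SL - NL + DI - DT = 136 - 77 + 19 - 7 = 71 dB
Step 2: at max range FOM = TL = 20*log10(R), so R = 10^(71/20) = 3548.13 m = 3.55 km

3.55 km


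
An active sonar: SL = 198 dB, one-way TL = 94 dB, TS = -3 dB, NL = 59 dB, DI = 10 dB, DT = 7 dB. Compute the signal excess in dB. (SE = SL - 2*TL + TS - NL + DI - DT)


SE = SL - 2*TL + TS - NL + DI - DT = 198 - 2*94 + (-3) - 59 + 10 - 7 = -49

-49 dB


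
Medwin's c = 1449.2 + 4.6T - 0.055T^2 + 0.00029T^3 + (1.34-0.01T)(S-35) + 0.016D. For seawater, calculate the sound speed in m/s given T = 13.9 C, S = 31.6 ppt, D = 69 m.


c = 1449.2 + 4.6*13.9 - 0.055*13.9^2 + 0.00029*13.9^3 + (1.34 - 0.01*13.9)*(31.6 - 35) + 0.016*69 = 1500.31

1500.31 m/s


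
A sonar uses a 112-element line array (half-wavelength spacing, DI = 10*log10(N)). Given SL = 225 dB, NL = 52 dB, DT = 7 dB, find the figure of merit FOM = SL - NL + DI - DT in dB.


Step 1: DI = 10*log10(112) = 20.49 dB
Step 2: FOM = SL - NL + DI - DT = 225 - 52 + 20.49 - 7 = 186.49

186.49 dB


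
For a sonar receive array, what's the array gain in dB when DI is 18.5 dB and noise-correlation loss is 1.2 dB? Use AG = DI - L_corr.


17.3 dB


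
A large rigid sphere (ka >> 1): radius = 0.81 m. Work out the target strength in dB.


TS = 10*log10(0.81^2 / 4) = 10*log10(0.164025) = -7.85

-7.85 dB


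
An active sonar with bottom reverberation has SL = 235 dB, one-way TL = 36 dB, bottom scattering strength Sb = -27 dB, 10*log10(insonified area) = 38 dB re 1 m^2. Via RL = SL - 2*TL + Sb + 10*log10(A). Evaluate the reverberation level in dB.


174 dB


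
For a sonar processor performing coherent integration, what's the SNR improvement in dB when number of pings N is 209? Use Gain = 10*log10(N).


Gain = 10*log10(209) = 23.2

23.2 dB


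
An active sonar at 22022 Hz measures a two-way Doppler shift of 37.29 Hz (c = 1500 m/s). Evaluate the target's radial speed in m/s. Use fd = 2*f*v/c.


From fd = 2*f*v/c, v = c*fd/(2*f) = 1500 * 37.29 / (2*22022) = 1.27

1.27 m/s


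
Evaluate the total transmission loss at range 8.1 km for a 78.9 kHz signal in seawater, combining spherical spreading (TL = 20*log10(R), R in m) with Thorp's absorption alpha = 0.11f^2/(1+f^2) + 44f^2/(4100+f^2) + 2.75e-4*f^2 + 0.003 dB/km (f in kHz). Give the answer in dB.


Step 1 (Thorp): alpha = 0.11*6225.21/(1+6225.21) + 44*6225.21/(4100+6225.21) + 2.75e-4*6225.21 + 0.003 = 28.3531 dB/km
Step 2: TL_spread = 20*log10(8100) = 78.17 dB
Step 3: TL_abs = alpha*R = 28.3531 * 8.1 = 229.66 dB
Step 4: TL_total = 78.17 + 229.66 = 307.83

307.83 dB


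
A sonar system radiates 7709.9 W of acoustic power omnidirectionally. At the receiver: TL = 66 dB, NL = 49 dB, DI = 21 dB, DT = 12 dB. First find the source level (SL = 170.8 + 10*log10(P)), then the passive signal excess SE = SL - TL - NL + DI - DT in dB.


Step 1: SL = 170.8 + 10*log10(7709.9) = 209.67 dB
Step 2: SE = SL - TL - NL + DI - DT = 209.67 - 66 - 49 + 21 - 12 = 103.67

103.67 dB


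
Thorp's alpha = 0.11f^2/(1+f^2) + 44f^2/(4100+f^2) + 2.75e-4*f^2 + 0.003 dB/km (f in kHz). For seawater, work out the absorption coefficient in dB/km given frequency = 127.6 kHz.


39.739 dB/km


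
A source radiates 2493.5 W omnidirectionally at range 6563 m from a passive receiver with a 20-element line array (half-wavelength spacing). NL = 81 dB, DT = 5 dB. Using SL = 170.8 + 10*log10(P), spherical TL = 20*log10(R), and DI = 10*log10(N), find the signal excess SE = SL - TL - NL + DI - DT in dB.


Step 1: SL = 170.8 + 10*log10(2493.5) = 204.77 dB
Step 2: TL = 20*log10(6563) = 76.34 dB
Step 3: DI = 10*log10(20) = 13.01 dB
Step 4: SE = SL - TL - NL + DI - DT = 204.77 - 76.34 - 81 + 13.01 - 5 = 55.44

55.44 dB


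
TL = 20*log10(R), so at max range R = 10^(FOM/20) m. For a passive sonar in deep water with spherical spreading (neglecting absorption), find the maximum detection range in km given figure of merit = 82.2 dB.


12.88 km


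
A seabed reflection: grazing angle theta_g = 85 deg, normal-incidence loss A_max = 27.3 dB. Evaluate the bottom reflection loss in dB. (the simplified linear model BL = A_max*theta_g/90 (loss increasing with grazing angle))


BL = A_max * theta_g / 90 = 27.3 * 85 / 90 = 25.78

25.78 dB


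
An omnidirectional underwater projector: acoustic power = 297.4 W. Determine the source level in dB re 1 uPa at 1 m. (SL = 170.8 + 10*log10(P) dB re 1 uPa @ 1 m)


195.53 dB


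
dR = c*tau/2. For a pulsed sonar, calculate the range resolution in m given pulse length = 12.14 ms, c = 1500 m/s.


9.105 m


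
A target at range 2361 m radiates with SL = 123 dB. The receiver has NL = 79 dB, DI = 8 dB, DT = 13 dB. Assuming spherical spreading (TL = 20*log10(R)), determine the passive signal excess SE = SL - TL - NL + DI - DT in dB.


-28.46 dB


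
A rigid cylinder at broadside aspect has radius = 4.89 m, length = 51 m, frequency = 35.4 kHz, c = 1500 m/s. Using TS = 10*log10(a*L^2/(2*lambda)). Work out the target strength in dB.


lambda = 1500/35400 = 0.04237 m
TS = 10*log10(4.89*51^2/(2*0.04237)) = 51.76

51.76 dB


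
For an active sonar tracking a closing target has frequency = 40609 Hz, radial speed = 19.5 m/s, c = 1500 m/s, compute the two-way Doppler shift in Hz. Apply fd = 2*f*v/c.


fd = 2*f*v/c = 2 * 40609 * 19.5 / 1500 = 1055.83

1055.83 Hz


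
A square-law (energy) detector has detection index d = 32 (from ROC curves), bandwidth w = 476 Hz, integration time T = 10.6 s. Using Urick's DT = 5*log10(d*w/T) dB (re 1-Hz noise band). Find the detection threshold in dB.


DT = 5*log10(d*w/T) = 5*log10(32 * 476 / 10.6) = 5*log10(1436.98) = 15.79

15.79 dB


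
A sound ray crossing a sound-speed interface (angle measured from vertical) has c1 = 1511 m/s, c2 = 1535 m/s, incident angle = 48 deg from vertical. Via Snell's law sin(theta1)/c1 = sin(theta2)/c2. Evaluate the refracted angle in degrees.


sin(theta2) = (c2/c1)*sin(theta1) = (1535/1511)*sin(48 deg) = 0.75495
theta2 = arcsin(0.75495) = 49.02

49.02 deg


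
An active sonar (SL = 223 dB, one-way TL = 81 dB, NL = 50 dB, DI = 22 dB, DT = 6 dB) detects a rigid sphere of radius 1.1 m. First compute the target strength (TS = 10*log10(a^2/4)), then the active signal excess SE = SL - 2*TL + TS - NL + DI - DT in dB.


Step 1: TS = 10*log10(1.1^2/4) = -5.19 dB
Step 2: SE = SL - 2*TL + TS - NL + DI - DT = 223 - 2*81 + (-5.19) - 50 + 22 - 6 = 21.81

21.81 dB


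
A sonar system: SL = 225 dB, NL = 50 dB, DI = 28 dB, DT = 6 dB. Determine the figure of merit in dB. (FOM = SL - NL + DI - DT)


197 dB


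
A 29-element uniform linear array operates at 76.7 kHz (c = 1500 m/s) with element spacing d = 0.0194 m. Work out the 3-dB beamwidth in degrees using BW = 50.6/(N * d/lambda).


1.76 deg


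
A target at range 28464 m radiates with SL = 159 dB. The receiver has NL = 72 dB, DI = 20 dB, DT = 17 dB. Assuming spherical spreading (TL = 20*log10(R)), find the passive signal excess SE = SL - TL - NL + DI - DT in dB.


Step 1: TL = 20*log10(28464) = 89.09 dB
Step 2: SE = 159 - 89.09 - 72 + 20 - 17 = 0.91

0.91 dB


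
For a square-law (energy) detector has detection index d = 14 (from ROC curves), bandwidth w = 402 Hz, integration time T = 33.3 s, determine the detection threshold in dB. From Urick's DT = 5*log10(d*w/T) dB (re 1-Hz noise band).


11.14 dB


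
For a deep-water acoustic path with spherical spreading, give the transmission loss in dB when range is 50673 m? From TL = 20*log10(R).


94.1 dB


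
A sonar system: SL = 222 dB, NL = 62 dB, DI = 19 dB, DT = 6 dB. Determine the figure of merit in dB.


FOM = SL - NL + DI - DT = 222 - 62 + 19 - 6 = 173

173 dB


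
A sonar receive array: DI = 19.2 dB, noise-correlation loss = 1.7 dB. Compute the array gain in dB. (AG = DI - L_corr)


AG = DI - L_corr = 19.2 - 1.7 = 17.5

17.5 dB


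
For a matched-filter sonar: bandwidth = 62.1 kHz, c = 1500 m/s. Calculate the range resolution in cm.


1.21 cm


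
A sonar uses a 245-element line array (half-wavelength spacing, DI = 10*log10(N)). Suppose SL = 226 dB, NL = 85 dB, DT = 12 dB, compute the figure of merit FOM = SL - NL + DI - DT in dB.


Step 1: DI = 10*log10(245) = 23.89 dB
Step 2: FOM = SL - NL + DI - DT = 226 - 85 + 23.89 - 12 = 152.89

152.89 dB


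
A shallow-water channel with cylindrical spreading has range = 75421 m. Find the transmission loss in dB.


TL = 10*log10(75421) = 48.77

48.77 dB


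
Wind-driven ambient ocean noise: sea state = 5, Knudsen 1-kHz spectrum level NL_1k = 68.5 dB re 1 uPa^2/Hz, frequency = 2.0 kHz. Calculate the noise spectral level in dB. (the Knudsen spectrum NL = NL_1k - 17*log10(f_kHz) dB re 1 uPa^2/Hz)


NL = NL_1k - 17*log10(f_kHz) = 68.5 - 17*log10(2.0) = 68.5 - (5.12) = 63.38

63.38 dB


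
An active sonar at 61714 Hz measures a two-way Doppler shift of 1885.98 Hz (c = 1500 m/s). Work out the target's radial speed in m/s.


22.92 m/s


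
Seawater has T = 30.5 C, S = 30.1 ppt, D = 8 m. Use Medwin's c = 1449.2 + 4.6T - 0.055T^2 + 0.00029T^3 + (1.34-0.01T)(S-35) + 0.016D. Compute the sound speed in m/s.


1541.62 m/s


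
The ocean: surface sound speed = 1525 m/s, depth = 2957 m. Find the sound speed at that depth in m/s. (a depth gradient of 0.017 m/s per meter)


1575.269 m/s


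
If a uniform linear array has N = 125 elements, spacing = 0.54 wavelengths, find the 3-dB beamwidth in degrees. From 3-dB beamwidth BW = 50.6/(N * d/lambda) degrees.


BW = 50.6 / (125 * 0.54) = 50.6 / 67.5 = 0.75

0.75 deg


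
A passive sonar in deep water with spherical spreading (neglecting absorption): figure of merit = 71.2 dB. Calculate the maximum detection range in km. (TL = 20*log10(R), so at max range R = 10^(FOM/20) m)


3.63 km


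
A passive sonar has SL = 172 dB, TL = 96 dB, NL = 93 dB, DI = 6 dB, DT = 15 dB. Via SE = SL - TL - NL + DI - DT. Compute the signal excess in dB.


SE = SL - TL - NL + DI - DT = 172 - 96 - 93 + 6 - 15 = -26

-26 dB


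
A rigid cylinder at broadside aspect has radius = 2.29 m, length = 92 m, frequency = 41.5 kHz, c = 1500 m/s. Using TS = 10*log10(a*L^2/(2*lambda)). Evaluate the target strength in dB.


54.28 dB


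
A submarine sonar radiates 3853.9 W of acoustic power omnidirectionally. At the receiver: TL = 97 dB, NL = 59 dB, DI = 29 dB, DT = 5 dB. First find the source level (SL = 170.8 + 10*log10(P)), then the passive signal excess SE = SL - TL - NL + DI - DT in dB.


Step 1: SL = 170.8 + 10*log10(3853.9) = 206.66 dB
Step 2: SE = SL - TL - NL + DI - DT = 206.66 - 97 - 59 + 29 - 5 = 74.66

74.66 dB


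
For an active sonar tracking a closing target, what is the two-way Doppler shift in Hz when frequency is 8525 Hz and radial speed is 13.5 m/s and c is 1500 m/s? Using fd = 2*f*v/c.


153.45 Hz


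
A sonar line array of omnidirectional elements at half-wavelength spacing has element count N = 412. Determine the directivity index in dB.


DI = 10*log10(412) = 26.15

26.15 dB


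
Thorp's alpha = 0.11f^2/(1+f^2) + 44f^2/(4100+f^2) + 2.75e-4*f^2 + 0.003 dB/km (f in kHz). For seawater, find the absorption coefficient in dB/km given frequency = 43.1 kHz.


14.343 dB/km


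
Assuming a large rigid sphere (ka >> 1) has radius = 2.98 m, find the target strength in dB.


3.46 dB


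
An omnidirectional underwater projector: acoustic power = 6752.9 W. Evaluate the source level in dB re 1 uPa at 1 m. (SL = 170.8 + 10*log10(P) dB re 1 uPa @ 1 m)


SL = 170.8 + 10*log10(6752.9) = 170.8 + 38.29 = 209.09

209.09 dB


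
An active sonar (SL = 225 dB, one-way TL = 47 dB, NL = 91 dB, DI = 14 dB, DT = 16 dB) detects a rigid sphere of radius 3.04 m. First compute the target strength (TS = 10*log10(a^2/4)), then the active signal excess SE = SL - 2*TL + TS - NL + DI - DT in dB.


Step 1: TS = 10*log10(3.04^2/4) = 3.64 dB
Step 2: SE = SL - 2*TL + TS - NL + DI - DT = 225 - 2*47 + (3.64) - 91 + 14 - 16 = 41.64

41.64 dB


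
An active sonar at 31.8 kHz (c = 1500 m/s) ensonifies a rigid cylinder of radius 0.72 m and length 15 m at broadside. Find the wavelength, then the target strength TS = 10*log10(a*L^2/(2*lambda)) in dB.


Step 1: lambda = c/f = 1500/31800 = 0.04717 m
Step 2: TS = 10*log10(a*L^2/(2*lambda)) = 10*log10(0.72*15^2/(2*0.04717)) = 32.35

32.35 dB


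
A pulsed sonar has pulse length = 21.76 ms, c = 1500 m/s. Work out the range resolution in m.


dR = c*tau/2 = 1500 * 21.76e-3 / 2 = 16.32

16.32 m


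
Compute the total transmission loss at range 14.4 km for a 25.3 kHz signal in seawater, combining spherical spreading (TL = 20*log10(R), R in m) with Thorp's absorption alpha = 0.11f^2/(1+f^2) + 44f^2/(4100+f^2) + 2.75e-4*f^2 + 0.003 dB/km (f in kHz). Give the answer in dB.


Step 1 (Thorp): alpha = 0.11*640.09/(1+640.09) + 44*640.09/(4100+640.09) + 2.75e-4*640.09 + 0.003 = 6.2305 dB/km
Step 2: TL_spread = 20*log10(14400) = 83.17 dB
Step 3: TL_abs = alpha*R = 6.2305 * 14.4 = 89.72 dB
Step 4: TL_total = 83.17 + 89.72 = 172.89

172.89 dB


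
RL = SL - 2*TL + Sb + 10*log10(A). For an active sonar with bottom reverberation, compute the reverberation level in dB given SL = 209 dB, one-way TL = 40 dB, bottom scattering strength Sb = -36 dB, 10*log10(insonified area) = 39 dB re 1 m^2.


RL = SL - 2*TL + Sb + 10*log10(A) = 209 - 2*40 + (-36) + 39 = 132

132 dB


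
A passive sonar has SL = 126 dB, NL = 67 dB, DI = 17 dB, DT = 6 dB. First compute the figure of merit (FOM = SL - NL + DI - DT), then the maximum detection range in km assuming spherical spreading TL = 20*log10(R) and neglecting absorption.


Step 1: FOM = SL - NL + DI - DT = 126 - 67 + 17 - 6 = 70 dB
Step 2: at max range FOM = TL = 20*log10(R), so R = 10^(70/20) = 3162.28 m = 3.16 km

3.16 km


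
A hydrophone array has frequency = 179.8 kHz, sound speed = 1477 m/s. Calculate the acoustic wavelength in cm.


lambda = c/f = 1477 / 179800 = 0.0082 m = 0.82 cm

0.82 cm


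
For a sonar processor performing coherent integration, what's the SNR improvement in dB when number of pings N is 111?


Gain = 10*log10(111) = 20.45

20.45 dB


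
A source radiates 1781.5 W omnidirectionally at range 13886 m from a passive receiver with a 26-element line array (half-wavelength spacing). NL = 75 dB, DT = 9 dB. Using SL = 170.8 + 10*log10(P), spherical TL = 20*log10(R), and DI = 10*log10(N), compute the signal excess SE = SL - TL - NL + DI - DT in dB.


50.61 dB


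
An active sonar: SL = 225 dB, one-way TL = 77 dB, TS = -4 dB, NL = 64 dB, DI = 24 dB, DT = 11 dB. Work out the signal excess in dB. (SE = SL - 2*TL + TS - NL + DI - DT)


SE = SL - 2*TL + TS - NL + DI - DT = 225 - 2*77 + (-4) - 64 + 24 - 11 = 16

16 dB


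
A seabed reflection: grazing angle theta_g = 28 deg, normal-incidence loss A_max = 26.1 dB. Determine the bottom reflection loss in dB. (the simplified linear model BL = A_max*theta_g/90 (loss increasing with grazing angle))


8.12 dB


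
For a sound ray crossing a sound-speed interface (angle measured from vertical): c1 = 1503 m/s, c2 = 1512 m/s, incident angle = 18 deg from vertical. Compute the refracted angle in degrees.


18.11 deg


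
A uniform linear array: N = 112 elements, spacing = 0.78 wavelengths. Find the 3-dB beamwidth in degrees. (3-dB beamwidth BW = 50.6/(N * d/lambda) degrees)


BW = 50.6 / (112 * 0.78) = 50.6 / 87.36 = 0.58

0.58 deg


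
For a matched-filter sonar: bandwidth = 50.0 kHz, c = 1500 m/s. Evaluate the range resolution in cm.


dR = c/(2*BW) = 1500 / (2 * 50.0e3) = 0.015 m = 1.5 cm

1.5 cm


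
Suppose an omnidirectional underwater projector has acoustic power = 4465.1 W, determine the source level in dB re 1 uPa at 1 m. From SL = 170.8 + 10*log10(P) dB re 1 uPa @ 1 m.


SL = 170.8 + 10*log10(4465.1) = 170.8 + 36.5 = 207.3

207.3 dB


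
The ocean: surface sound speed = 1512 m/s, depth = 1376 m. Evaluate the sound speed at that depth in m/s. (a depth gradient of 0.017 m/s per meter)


c = 1512 + 0.017 * 1376 = 1535.392

1535.392 m/s


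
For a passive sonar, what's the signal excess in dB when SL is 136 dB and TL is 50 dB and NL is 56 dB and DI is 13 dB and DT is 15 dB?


SE = SL - TL - NL + DI - DT = 136 - 50 - 56 + 13 - 15 = 28

28 dB


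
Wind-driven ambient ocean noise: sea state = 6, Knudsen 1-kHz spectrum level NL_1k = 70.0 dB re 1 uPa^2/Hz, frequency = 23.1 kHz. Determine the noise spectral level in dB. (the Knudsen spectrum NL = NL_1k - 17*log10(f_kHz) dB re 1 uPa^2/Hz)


NL = NL_1k - 17*log10(f_kHz) = 70.0 - 17*log10(23.1) = 70.0 - (23.18) = 46.82

46.82 dB


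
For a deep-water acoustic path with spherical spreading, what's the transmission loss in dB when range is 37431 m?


91.46 dB


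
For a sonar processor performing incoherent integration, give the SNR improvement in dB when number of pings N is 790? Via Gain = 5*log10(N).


Gain = 5*log10(790) = 14.49

14.49 dB


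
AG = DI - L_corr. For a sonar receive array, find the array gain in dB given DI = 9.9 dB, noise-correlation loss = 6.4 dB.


AG = DI - L_corr = 9.9 - 6.4 = 3.5

3.5 dB


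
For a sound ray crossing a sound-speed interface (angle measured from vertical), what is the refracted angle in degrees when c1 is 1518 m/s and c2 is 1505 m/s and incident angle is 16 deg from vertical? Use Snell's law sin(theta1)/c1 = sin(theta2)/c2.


sin(theta2) = (c2/c1)*sin(theta1) = (1505/1518)*sin(16 deg) = 0.27328
theta2 = arcsin(0.27328) = 15.86

15.86 deg


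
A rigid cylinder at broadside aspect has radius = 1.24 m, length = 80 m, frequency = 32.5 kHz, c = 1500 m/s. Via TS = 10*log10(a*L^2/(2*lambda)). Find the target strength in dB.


lambda = 1500/32500 = 0.04615 m
TS = 10*log10(1.24*80^2/(2*0.04615)) = 49.34

49.34 dB


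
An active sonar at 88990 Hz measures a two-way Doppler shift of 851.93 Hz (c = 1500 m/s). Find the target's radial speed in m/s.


From fd = 2*f*v/c, v = c*fd/(2*f) = 1500 * 851.93 / (2*88990) = 7.18

7.18 m/s


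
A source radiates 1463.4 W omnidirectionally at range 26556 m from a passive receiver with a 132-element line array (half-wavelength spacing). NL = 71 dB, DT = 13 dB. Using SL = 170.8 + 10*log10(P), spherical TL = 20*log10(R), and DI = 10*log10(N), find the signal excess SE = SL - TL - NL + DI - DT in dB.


51.18 dB


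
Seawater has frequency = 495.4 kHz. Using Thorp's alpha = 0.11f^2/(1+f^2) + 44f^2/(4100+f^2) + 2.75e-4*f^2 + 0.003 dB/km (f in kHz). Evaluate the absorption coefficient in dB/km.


f^2 = 245421.16
alpha = 0.11*245421.16/(1+245421.16) + 44*245421.16/(4100+245421.16) + 2.75e-4*245421.16 + 0.003 = 110.881

110.881 dB/km


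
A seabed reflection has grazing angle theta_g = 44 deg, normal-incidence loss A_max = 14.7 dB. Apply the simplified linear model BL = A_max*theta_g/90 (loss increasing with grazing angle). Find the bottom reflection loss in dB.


BL = A_max * theta_g / 90 = 14.7 * 44 / 90 = 7.19

7.19 dB


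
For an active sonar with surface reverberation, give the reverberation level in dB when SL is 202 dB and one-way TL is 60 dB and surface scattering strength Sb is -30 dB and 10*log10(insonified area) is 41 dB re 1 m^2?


RL = SL - 2*TL + Sb + 10*log10(A) = 202 - 2*60 + (-30) + 41 = 93

93 dB


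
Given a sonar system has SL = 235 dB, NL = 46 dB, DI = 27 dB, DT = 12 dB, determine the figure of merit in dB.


FOM = SL - NL + DI - DT = 235 - 46 + 27 - 12 = 204

204 dB


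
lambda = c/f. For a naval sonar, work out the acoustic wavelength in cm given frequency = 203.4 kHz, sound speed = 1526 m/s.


0.75 cm


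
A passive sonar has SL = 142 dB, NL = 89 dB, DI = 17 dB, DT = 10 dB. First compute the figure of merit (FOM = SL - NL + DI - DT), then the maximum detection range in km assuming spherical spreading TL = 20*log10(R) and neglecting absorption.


Step 1: FOM = SL - NL + DI - DT = 142 - 89 + 17 - 10 = 60 dB
Step 2: at max range FOM = TL = 20*log10(R), so R = 10^(60/20) = 1000.0 m = 1.0 km

1.0 km


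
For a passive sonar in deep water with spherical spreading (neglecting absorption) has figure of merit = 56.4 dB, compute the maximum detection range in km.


At max range FOM = TL, so 20*log10(R) = 56.4
R = 10^(56.4/20) = 660.69 m = 0.66 km

0.66 km


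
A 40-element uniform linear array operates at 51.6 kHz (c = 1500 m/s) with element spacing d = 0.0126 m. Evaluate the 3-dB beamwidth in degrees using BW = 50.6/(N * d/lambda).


Step 1: lambda = 1500/51600 = 0.02907 m
Step 2: d/lambda = 0.0126/0.02907 = 0.4334
Step 3: BW = 50.6/(N * d/lambda) = 50.6/(40 * 0.4334) = 2.92

2.92 deg


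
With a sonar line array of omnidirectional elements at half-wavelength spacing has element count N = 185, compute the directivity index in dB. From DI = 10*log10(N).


DI = 10*log10(185) = 22.67

22.67 dB


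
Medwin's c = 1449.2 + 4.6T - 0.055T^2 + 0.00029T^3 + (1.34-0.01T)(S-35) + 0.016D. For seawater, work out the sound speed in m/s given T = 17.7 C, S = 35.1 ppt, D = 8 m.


1515.24 m/s


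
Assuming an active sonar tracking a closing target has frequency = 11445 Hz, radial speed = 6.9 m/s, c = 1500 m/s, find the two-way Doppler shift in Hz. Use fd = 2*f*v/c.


fd = 2*f*v/c = 2 * 11445 * 6.9 / 1500 = 105.29

105.29 Hz


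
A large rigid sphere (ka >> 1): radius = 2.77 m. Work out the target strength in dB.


TS = 10*log10(2.77^2 / 4) = 10*log10(1.918225) = 2.83

2.83 dB


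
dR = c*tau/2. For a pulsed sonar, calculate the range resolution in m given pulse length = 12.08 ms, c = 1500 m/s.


9.06 m


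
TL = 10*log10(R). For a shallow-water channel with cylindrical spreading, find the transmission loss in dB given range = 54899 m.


TL = 10*log10(54899) = 47.4

47.4 dB


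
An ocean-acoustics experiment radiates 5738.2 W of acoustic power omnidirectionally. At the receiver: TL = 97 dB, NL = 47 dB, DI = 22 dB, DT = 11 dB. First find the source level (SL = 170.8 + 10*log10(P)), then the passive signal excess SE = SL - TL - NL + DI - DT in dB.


Step 1: SL = 170.8 + 10*log10(5738.2) = 208.39 dB
Step 2: SE = SL - TL - NL + DI - DT = 208.39 - 97 - 47 + 22 - 11 = 75.39

75.39 dB


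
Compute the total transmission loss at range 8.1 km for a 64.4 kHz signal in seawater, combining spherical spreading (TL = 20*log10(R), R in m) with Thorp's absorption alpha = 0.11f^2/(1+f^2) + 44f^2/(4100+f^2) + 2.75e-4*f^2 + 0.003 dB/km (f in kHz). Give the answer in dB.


267.55 dB


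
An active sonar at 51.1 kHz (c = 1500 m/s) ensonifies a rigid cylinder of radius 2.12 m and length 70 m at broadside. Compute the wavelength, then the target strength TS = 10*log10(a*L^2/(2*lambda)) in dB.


Step 1: lambda = c/f = 1500/51100 = 0.02935 m
Step 2: TS = 10*log10(a*L^2/(2*lambda)) = 10*log10(2.12*70^2/(2*0.02935)) = 52.48

52.48 dB


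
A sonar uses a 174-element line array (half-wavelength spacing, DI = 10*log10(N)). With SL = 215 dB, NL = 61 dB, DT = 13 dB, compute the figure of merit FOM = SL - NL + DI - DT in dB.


Step 1: DI = 10*log10(174) = 22.41 dB
Step 2: FOM = SL - NL + DI - DT = 215 - 61 + 22.41 - 13 = 163.41

163.41 dB


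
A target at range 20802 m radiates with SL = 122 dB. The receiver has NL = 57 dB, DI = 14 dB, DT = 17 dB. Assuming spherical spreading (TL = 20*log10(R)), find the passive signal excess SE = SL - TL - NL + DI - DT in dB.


Step 1: TL = 20*log10(20802) = 86.36 dB
Step 2: SE = 122 - 86.36 - 57 + 14 - 17 = -24.36

-24.36 dB


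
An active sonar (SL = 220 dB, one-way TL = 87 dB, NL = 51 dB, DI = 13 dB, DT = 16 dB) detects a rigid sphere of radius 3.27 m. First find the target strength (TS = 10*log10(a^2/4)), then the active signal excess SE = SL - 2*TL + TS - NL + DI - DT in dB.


Step 1: TS = 10*log10(3.27^2/4) = 4.27 dB
Step 2: SE = SL - 2*TL + TS - NL + DI - DT = 220 - 2*87 + (4.27) - 51 + 13 - 16 = -3.73

-3.73 dB


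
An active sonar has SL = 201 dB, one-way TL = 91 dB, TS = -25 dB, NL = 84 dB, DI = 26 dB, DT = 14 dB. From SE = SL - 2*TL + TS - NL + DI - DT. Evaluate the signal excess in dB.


SE = SL - 2*TL + TS - NL + DI - DT = 201 - 2*91 + (-25) - 84 + 26 - 14 = -78

-78 dB


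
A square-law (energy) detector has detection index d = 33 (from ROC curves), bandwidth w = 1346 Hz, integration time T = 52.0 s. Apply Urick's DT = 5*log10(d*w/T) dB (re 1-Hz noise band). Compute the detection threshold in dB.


DT = 5*log10(d*w/T) = 5*log10(33 * 1346 / 52.0) = 5*log10(854.19) = 14.66

14.66 dB


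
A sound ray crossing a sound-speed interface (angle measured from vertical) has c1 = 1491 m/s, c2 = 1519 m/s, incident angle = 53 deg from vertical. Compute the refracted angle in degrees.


sin(theta2) = (c2/c1)*sin(theta1) = (1519/1491)*sin(53 deg) = 0.81363
theta2 = arcsin(0.81363) = 54.45

54.45 deg


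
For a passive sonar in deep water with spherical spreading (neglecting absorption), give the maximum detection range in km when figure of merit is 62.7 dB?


At max range FOM = TL, so 20*log10(R) = 62.7
R = 10^(62.7/20) = 1364.58 m = 1.36 km

1.36 km


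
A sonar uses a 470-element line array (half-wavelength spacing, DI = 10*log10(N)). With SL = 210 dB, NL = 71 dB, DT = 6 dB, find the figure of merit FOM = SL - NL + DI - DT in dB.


Step 1: DI = 10*log10(470) = 26.72 dB
Step 2: FOM = SL - NL + DI - DT = 210 - 71 + 26.72 - 6 = 159.72

159.72 dB


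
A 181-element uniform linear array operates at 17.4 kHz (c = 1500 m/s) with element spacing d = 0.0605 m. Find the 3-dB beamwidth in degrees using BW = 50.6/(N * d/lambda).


Step 1: lambda = 1500/17400 = 0.08621 m
Step 2: d/lambda = 0.0605/0.08621 = 0.7018
Step 3: BW = 50.6/(N * d/lambda) = 50.6/(181 * 0.7018) = 0.4

0.4 deg
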